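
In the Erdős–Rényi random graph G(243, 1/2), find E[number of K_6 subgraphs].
E[# K_6] = C(243, 6) · (1/2)^C(6, 2) = 268715232324 / 2^15 = 67178808081/8192 ≈ 8200538.095825

For each 6-subset S of vertices (there are C(243, 6) = 268715232324 such S), let X_S = 1 if S induces a K_6 (all C(6, 2) = 15 edges present). Then P(X_S = 1) = (1/2)^15 = 1/32768. By linearity of expectation, E[# K_6] = C(243, 6) · (1/2)^15 = 268715232324 / 32768 = 67178808081/8192 ≈ 8200538.095825.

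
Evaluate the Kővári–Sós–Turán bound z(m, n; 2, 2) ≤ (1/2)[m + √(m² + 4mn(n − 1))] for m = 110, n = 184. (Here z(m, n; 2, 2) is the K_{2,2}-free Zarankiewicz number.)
z(110, 184; 2, 2) ≤ (1/2)[110 + √(110² + 4·110·184·183)] = (1/2)[110 + √14827780] = 1980.3428

Kővári–Sós–Turán: let r_1, ..., r_110 be the row sums and z = Σ r_i the total number of 1s. Each pair of columns can share at most one row with both entries 1 (else a 2×2 all-ones block appears), so Σ_i C(r_i, 2) ≤ C(184, 2) = 16836. By convexity Σ_i C(r_i, 2) ≥ 110·C(z/110, 2) = z(z − 110)/(2·110), giving z² − 110z − 110·184·183 ≤ 0 and hence z ≤ (1/2)[110 + √(12100 + 4·3703920)] = (1/2)[110 + √14827780] ≈ (1/2)(110 + 3850.6857) = 1980.3428.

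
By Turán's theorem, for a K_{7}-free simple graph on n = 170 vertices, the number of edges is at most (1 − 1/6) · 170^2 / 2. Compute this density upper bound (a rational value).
Turán density bound = (5/6) · 170^2/2 = 36125/3 ≈ 12041.6667

Turán's theorem: ex(n, K_{r+1}) is achieved by the complete r-partite Turán graph T(n, r) with parts as balanced as possible, and is at most (1 − 1/r) · n^2/2. For r = 6, n = 170: the density bound is (5/6) · 28900/2 = 36125/3 ≈ 12041.6667. The integer-valued extremum is e(T(170, 6)) = 12041, which is strictly less than the density bound 36125/3 since 6 ∤ 170 (the parts of T(170, 6) cannot all be equal).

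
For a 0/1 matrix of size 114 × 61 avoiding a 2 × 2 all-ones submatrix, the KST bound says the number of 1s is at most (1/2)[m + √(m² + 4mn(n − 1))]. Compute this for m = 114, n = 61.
z(114, 61; 2, 2) ≤ (1/2)[114 + √(114² + 4·114·61·60)] = (1/2)[114 + √1681956] = 705.4512

Kővári–Sós–Turán: let r_1, ..., r_114 be the row sums and z = Σ r_i the total number of 1s. Each pair of columns can share at most one row with both entries 1 (else a 2×2 all-ones block appears), so Σ_i C(r_i, 2) ≤ C(61, 2) = 1830. By convexity Σ_i C(r_i, 2) ≥ 114·C(z/114, 2) = z(z − 114)/(2·114), giving z² − 114z − 114·61·60 ≤ 0 and hence z ≤ (1/2)[114 + √(12996 + 4·417240)] = (1/2)[114 + √1681956] ≈ (1/2)(114 + 1296.9025) = 705.4512.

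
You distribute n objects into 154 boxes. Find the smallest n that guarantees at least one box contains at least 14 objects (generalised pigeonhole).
n = (14 − 1)·154 + 1 = 2003

By the generalised pigeonhole principle, to guarantee some box contains ≥ r objects we need more than (r − 1) · k objects total. Threshold: n = (r − 1) · k + 1. With r = 14 and k = 154: n = 13 · 154 + 1 = 2002 + 1 = 2003. For n = 2002 = 13 · 154, we can put exactly 13 objects in every box, avoiding 14 in any single one — so 2003 is tight.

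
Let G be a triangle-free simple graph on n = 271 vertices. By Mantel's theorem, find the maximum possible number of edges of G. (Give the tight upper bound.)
ex(271, K_3) = ⌊271^2/4⌋ = 18360

Mantel (1907): a triangle-free graph on n vertices has at most ⌊n^2/4⌋ edges, with equality for the complete bipartite graph K_{⌊n/2⌋, ⌈n/2⌉}. For n = 271: ⌊271^2/4⌋ = ⌊73441/4⌋ = 18360. The extremal graph is K_{135, 136}, which has 135·136 = 18360 edges.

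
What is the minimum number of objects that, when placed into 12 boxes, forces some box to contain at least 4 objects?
n = (4 − 1)·12 + 1 = 37

By the generalised pigeonhole principle, to guarantee some box contains ≥ r objects we need more than (r − 1) · k objects total. Threshold: n = (r − 1) · k + 1. With r = 4 and k = 12: n = 3 · 12 + 1 = 36 + 1 = 37. For n = 36 = 3 · 12, we can put exactly 3 objects in every box, avoiding 4 in any single one — so 37 is tight.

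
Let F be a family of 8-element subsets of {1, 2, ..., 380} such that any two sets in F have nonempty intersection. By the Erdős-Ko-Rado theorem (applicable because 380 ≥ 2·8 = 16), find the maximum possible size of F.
max |F| = C(379, 7) = 210785809612950

The Erdős-Ko-Rado theorem states: for n ≥ 2k, an intersecting family of k-subsets of an n-element set has size at most C(n − 1, k − 1), with equality for 'star' families {A ⊆ [n] : |A| = k, i ∈ A} (fix an element i). For n = 380, k = 8: C(379, 7) = 210785809612950.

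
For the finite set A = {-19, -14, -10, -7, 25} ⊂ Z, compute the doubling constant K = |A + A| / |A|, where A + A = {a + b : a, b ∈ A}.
K = |A + A| / |A| = 15/5 = 3

Enumerate A + A = {a + b : a, b ∈ A}. With |A| = 5, there are |A|^2 = 25 ordered sum pairs; collecting distinct values, A + A = {-38, -33, -29, -28, -26, -24, -21, -20, -17, -14, 6, 11, 15, 18, 50}, so |A + A| = 15. Thus K = 15/5 = 3. For comparison, the minimum possible |A + A| over all 5-element sets is 2·5 − 1 = 9 (so min K = 9/5), attained only by arithmetic progressions.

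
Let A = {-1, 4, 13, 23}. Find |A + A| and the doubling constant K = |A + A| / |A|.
K = |A + A| / |A| = 10/4 = 5/2

Enumerate A + A = {a + b : a, b ∈ A}. With |A| = 4, there are |A|^2 = 16 ordered sum pairs; collecting distinct values, A + A = {-2, 3, 8, 12, 17, 22, 26, 27, 36, 46}, so |A + A| = 10. Thus K = 10/4 = 5/2. For comparison, the minimum possible |A + A| over all 4-element sets is 2·4 − 1 = 7 (so min K = 7/4), attained only by arithmetic progressions.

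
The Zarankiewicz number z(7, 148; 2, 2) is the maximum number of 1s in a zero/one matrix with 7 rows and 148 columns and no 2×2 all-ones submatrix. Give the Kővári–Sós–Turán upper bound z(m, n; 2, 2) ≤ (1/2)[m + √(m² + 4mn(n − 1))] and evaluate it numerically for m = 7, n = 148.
z(7, 148; 2, 2) ≤ (1/2)[7 + √(7² + 4·7·148·147)] = (1/2)[7 + √609217] = 393.7618

Kővári–Sós–Turán: let r_1, ..., r_7 be the row sums and z = Σ r_i the total number of 1s. Each pair of columns can share at most one row with both entries 1 (else a 2×2 all-ones block appears), so Σ_i C(r_i, 2) ≤ C(148, 2) = 10878. By convexity Σ_i C(r_i, 2) ≥ 7·C(z/7, 2) = z(z − 7)/(2·7), giving z² − 7z − 7·148·147 ≤ 0 and hence z ≤ (1/2)[7 + √(49 + 4·152292)] = (1/2)[7 + √609217] ≈ (1/2)(7 + 780.5235) = 393.7618.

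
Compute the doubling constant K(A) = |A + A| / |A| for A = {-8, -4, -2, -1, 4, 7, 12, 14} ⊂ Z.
K = |A + A| / |A| = 30/8 = 15/4

Enumerate A + A = {a + b : a, b ∈ A}. With |A| = 8, there are |A|^2 = 64 ordered sum pairs; collecting distinct values, A + A = {-16, -12, -10, -9, -8, -6, -5, -4, -3, -2, -1, 0, 2, 3, 4, 5, 6, 8, 10, 11, 12, 13, 14, 16, 18, 19, 21, 24, 26, 28}, so |A + A| = 30. Thus K = 30/8 = 15/4. For comparison, the minimum possible |A + A| over all 8-element sets is 2·8 − 1 = 15 (so min K = 15/8), attained only by arithmetic progressions.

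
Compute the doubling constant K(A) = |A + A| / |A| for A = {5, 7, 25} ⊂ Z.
K = |A + A| / |A| = 6/3 = 2

Enumerate A + A = {a + b : a, b ∈ A}. With |A| = 3, there are |A|^2 = 9 ordered sum pairs; collecting distinct values, A + A = {10, 12, 14, 30, 32, 50}, so |A + A| = 6. Thus K = 6/3 = 2. For comparison, the minimum possible |A + A| over all 3-element sets is 2·3 − 1 = 5 (so min K = 5/3), attained only by arithmetic progressions.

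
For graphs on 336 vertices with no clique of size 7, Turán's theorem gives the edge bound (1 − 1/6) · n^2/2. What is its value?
Turán density bound = (5/6) · 336^2/2 = 47040

Turán's theorem: ex(n, K_{r+1}) is achieved by the complete r-partite Turán graph T(n, r) with parts as balanced as possible, and is at most (1 − 1/r) · n^2/2. For r = 6, n = 336: the density bound is (5/6) · 112896/2 = 47040. Since 6 ∣ 336, the Turán graph T(336, 6) has parts of equal size 56, and its edge count e(T(336, 6)) = 47040 attains the density bound exactly.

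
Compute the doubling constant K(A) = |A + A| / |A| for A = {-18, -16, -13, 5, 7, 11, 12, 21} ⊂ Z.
K = |A + A| / |A| = 34/8 = 17/4

Enumerate A + A = {a + b : a, b ∈ A}. With |A| = 8, there are |A|^2 = 64 ordered sum pairs; collecting distinct values, A + A = {-36, -34, -32, -31, -29, -26, -13, -11, -9, -8, -7, -6, -5, -4, -2, -1, 3, 5, 8, 10, 12, 14, 16, 17, 18, 19, 22, 23, 24, 26, 28, 32, 33, 42}, so |A + A| = 34. Thus K = 34/8 = 17/4. For comparison, the minimum possible |A + A| over all 8-element sets is 2·8 − 1 = 15 (so min K = 15/8), attained only by arithmetic progressions.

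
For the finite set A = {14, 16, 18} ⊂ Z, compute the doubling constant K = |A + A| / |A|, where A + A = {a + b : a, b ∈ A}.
K = |A + A| / |A| = 5/3

Enumerate A + A = {a + b : a, b ∈ A}. With |A| = 3, there are |A|^2 = 9 ordered sum pairs; collecting distinct values, A + A = {28, 30, 32, 34, 36}, so |A + A| = 5. Thus K = 5/3. Here |A + A| = 2|A| − 1 = 5, the minimum possible — so K = 5/3 is minimal, which holds iff A is an arithmetic progression.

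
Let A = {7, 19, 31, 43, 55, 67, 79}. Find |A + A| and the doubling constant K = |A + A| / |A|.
K = |A + A| / |A| = 13/7

Enumerate A + A = {a + b : a, b ∈ A}. With |A| = 7, there are |A|^2 = 49 ordered sum pairs; collecting distinct values, A + A = {14, 26, 38, 50, 62, 74, 86, 98, 110, 122, 134, 146, 158}, so |A + A| = 13. Thus K = 13/7. Here |A + A| = 2|A| − 1 = 13, the minimum possible — so K = 13/7 is minimal, which holds iff A is an arithmetic progression.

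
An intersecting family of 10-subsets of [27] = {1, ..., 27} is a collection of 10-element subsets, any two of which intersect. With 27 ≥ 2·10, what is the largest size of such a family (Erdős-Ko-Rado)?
max |F| = C(26, 9) = 3124550

Erdős-Ko-Rado (1961): when n ≥ 2k, max |F| = C(n−1, k−1). The bound is attained by the star {A : i ∈ A} for any fixed i ∈ [n]. Here C(27−1, 10−1) = C(26, 9) = 3124550.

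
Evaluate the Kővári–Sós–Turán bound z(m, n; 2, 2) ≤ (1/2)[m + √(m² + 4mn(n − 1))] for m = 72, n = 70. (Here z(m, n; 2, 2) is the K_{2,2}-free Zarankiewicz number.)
z(72, 70; 2, 2) ≤ (1/2)[72 + √(72² + 4·72·70·69)] = (1/2)[72 + √1396224] = 626.8096

Kővári–Sós–Turán: let r_1, ..., r_72 be the row sums and z = Σ r_i the total number of 1s. Each pair of columns can share at most one row with both entries 1 (else a 2×2 all-ones block appears), so Σ_i C(r_i, 2) ≤ C(70, 2) = 2415. By convexity Σ_i C(r_i, 2) ≥ 72·C(z/72, 2) = z(z − 72)/(2·72), giving z² − 72z − 72·70·69 ≤ 0 and hence z ≤ (1/2)[72 + √(5184 + 4·347760)] = (1/2)[72 + √1396224] ≈ (1/2)(72 + 1181.6192) = 626.8096.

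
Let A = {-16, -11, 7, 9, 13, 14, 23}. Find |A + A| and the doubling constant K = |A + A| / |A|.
K = |A + A| / |A| = 27/7

Enumerate A + A = {a + b : a, b ∈ A}. With |A| = 7, there are |A|^2 = 49 ordered sum pairs; collecting distinct values, A + A = {-32, -27, -22, -9, -7, -4, -3, -2, 2, 3, 7, 12, 14, 16, 18, 20, 21, 22, 23, 26, 27, 28, 30, 32, 36, 37, 46}, so |A + A| = 27. Thus K = 27/7. For comparison, the minimum possible |A + A| over all 7-element sets is 2·7 − 1 = 13 (so min K = 13/7), attained only by arithmetic progressions.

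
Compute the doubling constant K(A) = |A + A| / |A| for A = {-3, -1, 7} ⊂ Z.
K = |A + A| / |A| = 6/3 = 2

Enumerate A + A = {a + b : a, b ∈ A}. With |A| = 3, there are |A|^2 = 9 ordered sum pairs; collecting distinct values, A + A = {-6, -4, -2, 4, 6, 14}, so |A + A| = 6. Thus K = 6/3 = 2. For comparison, the minimum possible |A + A| over all 3-element sets is 2·3 − 1 = 5 (so min K = 5/3), attained only by arithmetic progressions.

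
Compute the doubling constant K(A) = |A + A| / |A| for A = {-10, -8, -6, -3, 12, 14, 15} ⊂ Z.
K = |A + A| / |A| = 24/7

Enumerate A + A = {a + b : a, b ∈ A}. With |A| = 7, there are |A|^2 = 49 ordered sum pairs; collecting distinct values, A + A = {-20, -18, -16, -14, -13, -12, -11, -9, -6, 2, 4, 5, 6, 7, 8, 9, 11, 12, 24, 26, 27, 28, 29, 30}, so |A + A| = 24. Thus K = 24/7. For comparison, the minimum possible |A + A| over all 7-element sets is 2·7 − 1 = 13 (so min K = 13/7), attained only by arithmetic progressions.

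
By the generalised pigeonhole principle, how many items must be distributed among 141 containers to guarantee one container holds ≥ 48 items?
n = (48 − 1)·141 + 1 = 6628

By the generalised pigeonhole principle, to guarantee some box contains ≥ r objects we need more than (r − 1) · k objects total. Threshold: n = (r − 1) · k + 1. With r = 48 and k = 141: n = 47 · 141 + 1 = 6627 + 1 = 6628. For n = 6627 = 47 · 141, we can put exactly 47 objects in every box, avoiding 48 in any single one — so 6628 is tight.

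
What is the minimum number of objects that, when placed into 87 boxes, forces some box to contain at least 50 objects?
n = (50 − 1)·87 + 1 = 4264

By the generalised pigeonhole principle, to guarantee some box contains ≥ r objects we need more than (r − 1) · k objects total. Threshold: n = (r − 1) · k + 1. With r = 50 and k = 87: n = 49 · 87 + 1 = 4263 + 1 = 4264. For n = 4263 = 49 · 87, we can put exactly 49 objects in every box, avoiding 50 in any single one — so 4264 is tight.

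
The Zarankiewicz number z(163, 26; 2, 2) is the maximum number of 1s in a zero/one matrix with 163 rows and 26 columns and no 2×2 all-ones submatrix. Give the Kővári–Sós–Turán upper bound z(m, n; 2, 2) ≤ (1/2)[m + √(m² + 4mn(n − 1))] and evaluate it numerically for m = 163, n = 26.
z(163, 26; 2, 2) ≤ (1/2)[163 + √(163² + 4·163·26·25)] = (1/2)[163 + √450369] = 417.0477

Kővári–Sós–Turán: let r_1, ..., r_163 be the row sums and z = Σ r_i the total number of 1s. Each pair of columns can share at most one row with both entries 1 (else a 2×2 all-ones block appears), so Σ_i C(r_i, 2) ≤ C(26, 2) = 325. By convexity Σ_i C(r_i, 2) ≥ 163·C(z/163, 2) = z(z − 163)/(2·163), giving z² − 163z − 163·26·25 ≤ 0 and hence z ≤ (1/2)[163 + √(26569 + 4·105950)] = (1/2)[163 + √450369] ≈ (1/2)(163 + 671.0954) = 417.0477.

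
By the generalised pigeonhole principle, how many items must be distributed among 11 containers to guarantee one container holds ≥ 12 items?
n = (12 − 1)·11 + 1 = 122

By the generalised pigeonhole principle, to guarantee some box contains ≥ r objects we need more than (r − 1) · k objects total. Threshold: n = (r − 1) · k + 1. With r = 12 and k = 11: n = 11 · 11 + 1 = 121 + 1 = 122. For n = 121 = 11 · 11, we can put exactly 11 objects in every box, avoiding 12 in any single one — so 122 is tight.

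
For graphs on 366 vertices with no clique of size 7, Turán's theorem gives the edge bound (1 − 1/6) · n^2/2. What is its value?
Turán density bound = (5/6) · 366^2/2 = 55815

Turán's theorem: ex(n, K_{r+1}) is achieved by the complete r-partite Turán graph T(n, r) with parts as balanced as possible, and is at most (1 − 1/r) · n^2/2. For r = 6, n = 366: the density bound is (5/6) · 133956/2 = 55815. Since 6 ∣ 366, the Turán graph T(366, 6) has parts of equal size 61, and its edge count e(T(366, 6)) = 55815 attains the density bound exactly.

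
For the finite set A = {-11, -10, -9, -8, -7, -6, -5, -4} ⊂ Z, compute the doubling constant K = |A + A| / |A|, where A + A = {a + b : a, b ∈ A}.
K = |A + A| / |A| = 15/8

Enumerate A + A = {a + b : a, b ∈ A}. With |A| = 8, there are |A|^2 = 64 ordered sum pairs; collecting distinct values, A + A = {-22, -21, -20, -19, -18, -17, -16, -15, -14, -13, -12, -11, -10, -9, -8}, so |A + A| = 15. Thus K = 15/8. Here |A + A| = 2|A| − 1 = 15, the minimum possible — so K = 15/8 is minimal, which holds iff A is an arithmetic progression.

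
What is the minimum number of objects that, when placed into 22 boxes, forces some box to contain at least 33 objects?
n = (33 − 1)·22 + 1 = 705

By the generalised pigeonhole principle, to guarantee some box contains ≥ r objects we need more than (r − 1) · k objects total. Threshold: n = (r − 1) · k + 1. With r = 33 and k = 22: n = 32 · 22 + 1 = 704 + 1 = 705. For n = 704 = 32 · 22, we can put exactly 32 objects in every box, avoiding 33 in any single one — so 705 is tight.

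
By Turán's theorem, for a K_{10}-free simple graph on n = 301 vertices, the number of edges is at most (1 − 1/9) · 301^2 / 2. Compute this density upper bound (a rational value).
Turán density bound = (8/9) · 301^2/2 = 362404/9 ≈ 40267.1111

Turán's theorem: ex(n, K_{r+1}) is achieved by the complete r-partite Turán graph T(n, r) with parts as balanced as possible, and is at most (1 − 1/r) · n^2/2. For r = 9, n = 301: the density bound is (8/9) · 90601/2 = 362404/9 ≈ 40267.1111. The integer-valued extremum is e(T(301, 9)) = 40266, which is strictly less than the density bound 362404/9 since 9 ∤ 301 (the parts of T(301, 9) cannot all be equal).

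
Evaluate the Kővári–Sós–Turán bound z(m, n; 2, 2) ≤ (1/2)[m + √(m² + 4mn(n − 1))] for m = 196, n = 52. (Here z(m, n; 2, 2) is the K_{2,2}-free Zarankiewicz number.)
z(196, 52; 2, 2) ≤ (1/2)[196 + √(196² + 4·196·52·51)] = (1/2)[196 + √2117584] = 825.596

Kővári–Sós–Turán: let r_1, ..., r_196 be the row sums and z = Σ r_i the total number of 1s. Each pair of columns can share at most one row with both entries 1 (else a 2×2 all-ones block appears), so Σ_i C(r_i, 2) ≤ C(52, 2) = 1326. By convexity Σ_i C(r_i, 2) ≥ 196·C(z/196, 2) = z(z − 196)/(2·196), giving z² − 196z − 196·52·51 ≤ 0 and hence z ≤ (1/2)[196 + √(38416 + 4·519792)] = (1/2)[196 + √2117584] ≈ (1/2)(196 + 1455.1921) = 825.596.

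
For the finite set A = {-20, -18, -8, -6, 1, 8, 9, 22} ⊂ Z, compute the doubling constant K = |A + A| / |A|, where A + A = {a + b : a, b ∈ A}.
K = |A + A| / |A| = 31/8

Enumerate A + A = {a + b : a, b ∈ A}. With |A| = 8, there are |A|^2 = 64 ordered sum pairs; collecting distinct values, A + A = {-40, -38, -36, -28, -26, -24, -19, -17, -16, -14, -12, -11, -10, -9, -7, -5, 0, 1, 2, 3, 4, 9, 10, 14, 16, 17, 18, 23, 30, 31, 44}, so |A + A| = 31. Thus K = 31/8. For comparison, the minimum possible |A + A| over all 8-element sets is 2·8 − 1 = 15 (so min K = 15/8), attained only by arithmetic progressions.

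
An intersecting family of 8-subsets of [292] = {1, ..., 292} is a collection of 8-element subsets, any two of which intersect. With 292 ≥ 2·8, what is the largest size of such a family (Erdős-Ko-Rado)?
max |F| = C(291, 7) = 32601949534440

Erdős-Ko-Rado (1961): when n ≥ 2k, max |F| = C(n−1, k−1). The bound is attained by the star {A : i ∈ A} for any fixed i ∈ [n]. Here C(292−1, 8−1) = C(291, 7) = 32601949534440.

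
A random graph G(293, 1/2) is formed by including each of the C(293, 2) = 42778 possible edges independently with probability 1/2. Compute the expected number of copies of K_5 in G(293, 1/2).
E[# K_5] = C(293, 5) · (1/2)^C(5, 2) = 17388337273 / 2^10 ≈ 16980798.118164

For each 5-subset S of vertices (there are C(293, 5) = 17388337273 such S), let X_S = 1 if S induces a K_5 (all C(5, 2) = 10 edges present). Then P(X_S = 1) = (1/2)^10 = 1/1024. By linearity of expectation, E[# K_5] = C(293, 5) · (1/2)^10 = 17388337273 / 1024 ≈ 16980798.118164.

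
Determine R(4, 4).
R(4, 4) = 18

Lower bound: an explicit 2-colouring of K_{17} (typically a Paley-type or other structured construction) avoids a red K_4 and a blue K_4, showing R(4, 4) > 17.
Upper bound: the Erdős–Szekeres recurrence R(r, t') ≤ R(r−1, t') + R(r, t'−1) yields R(4, 4) ≤ 18.
Hence R(4, 4) = 18.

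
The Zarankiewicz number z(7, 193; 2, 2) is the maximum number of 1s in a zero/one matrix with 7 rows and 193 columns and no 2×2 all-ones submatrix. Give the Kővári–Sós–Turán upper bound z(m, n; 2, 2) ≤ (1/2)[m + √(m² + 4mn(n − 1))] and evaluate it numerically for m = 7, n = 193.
z(7, 193; 2, 2) ≤ (1/2)[7 + √(7² + 4·7·193·192)] = (1/2)[7 + √1037617] = 512.8174

Kővári–Sós–Turán: let r_1, ..., r_7 be the row sums and z = Σ r_i the total number of 1s. Each pair of columns can share at most one row with both entries 1 (else a 2×2 all-ones block appears), so Σ_i C(r_i, 2) ≤ C(193, 2) = 18528. By convexity Σ_i C(r_i, 2) ≥ 7·C(z/7, 2) = z(z − 7)/(2·7), giving z² − 7z − 7·193·192 ≤ 0 and hence z ≤ (1/2)[7 + √(49 + 4·259392)] = (1/2)[7 + √1037617] ≈ (1/2)(7 + 1018.6349) = 512.8174.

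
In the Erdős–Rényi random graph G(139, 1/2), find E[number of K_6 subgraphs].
E[# K_6] = C(139, 6) · (1/2)^C(6, 2) = 8979650478 / 2^15 = 4489825239/16384 ≈ 274037.184998

For each 6-subset S of vertices (there are C(139, 6) = 8979650478 such S), let X_S = 1 if S induces a K_6 (all C(6, 2) = 15 edges present). Then P(X_S = 1) = (1/2)^15 = 1/32768. By linearity of expectation, E[# K_6] = C(139, 6) · (1/2)^15 = 8979650478 / 32768 = 4489825239/16384 ≈ 274037.184998.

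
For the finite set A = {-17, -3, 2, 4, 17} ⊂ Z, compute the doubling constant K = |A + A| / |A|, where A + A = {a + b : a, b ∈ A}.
K = |A + A| / |A| = 15/5 = 3

Enumerate A + A = {a + b : a, b ∈ A}. With |A| = 5, there are |A|^2 = 25 ordered sum pairs; collecting distinct values, A + A = {-34, -20, -15, -13, -6, -1, 0, 1, 4, 6, 8, 14, 19, 21, 34}, so |A + A| = 15. Thus K = 15/5 = 3. For comparison, the minimum possible |A + A| over all 5-element sets is 2·5 − 1 = 9 (so min K = 9/5), attained only by arithmetic progressions.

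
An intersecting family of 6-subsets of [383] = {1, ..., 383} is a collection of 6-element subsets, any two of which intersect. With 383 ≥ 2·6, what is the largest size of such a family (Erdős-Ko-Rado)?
max |F| = C(382, 5) = 66027020346

The Erdős-Ko-Rado theorem states: for n ≥ 2k, an intersecting family of k-subsets of an n-element set has size at most C(n − 1, k − 1), with equality for 'star' families {A ⊆ [n] : |A| = k, i ∈ A} (fix an element i). For n = 383, k = 6: C(382, 5) = 66027020346.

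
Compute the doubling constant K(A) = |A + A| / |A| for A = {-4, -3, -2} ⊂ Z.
K = |A + A| / |A| = 5/3

Enumerate A + A = {a + b : a, b ∈ A}. With |A| = 3, there are |A|^2 = 9 ordered sum pairs; collecting distinct values, A + A = {-8, -7, -6, -5, -4}, so |A + A| = 5. Thus K = 5/3. Here |A + A| = 2|A| − 1 = 5, the minimum possible — so K = 5/3 is minimal, which holds iff A is an arithmetic progression.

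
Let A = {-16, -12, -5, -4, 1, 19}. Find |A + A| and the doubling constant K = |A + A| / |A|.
K = |A + A| / |A| = 21/6 = 7/2

Enumerate A + A = {a + b : a, b ∈ A}. With |A| = 6, there are |A|^2 = 36 ordered sum pairs; collecting distinct values, A + A = {-32, -28, -24, -21, -20, -17, -16, -15, -11, -10, -9, -8, -4, -3, 2, 3, 7, 14, 15, 20, 38}, so |A + A| = 21. Thus K = 21/6 = 7/2. For comparison, the minimum possible |A + A| over all 6-element sets is 2·6 − 1 = 11 (so min K = 11/6), attained only by arithmetic progressions.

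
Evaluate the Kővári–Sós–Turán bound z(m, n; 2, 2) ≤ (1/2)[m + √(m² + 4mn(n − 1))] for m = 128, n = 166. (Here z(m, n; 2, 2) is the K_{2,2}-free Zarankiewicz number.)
z(128, 166; 2, 2) ≤ (1/2)[128 + √(128² + 4·128·166·165)] = (1/2)[128 + √14040064] = 1937.5037

Kővári–Sós–Turán: let r_1, ..., r_128 be the row sums and z = Σ r_i the total number of 1s. Each pair of columns can share at most one row with both entries 1 (else a 2×2 all-ones block appears), so Σ_i C(r_i, 2) ≤ C(166, 2) = 13695. By convexity Σ_i C(r_i, 2) ≥ 128·C(z/128, 2) = z(z − 128)/(2·128), giving z² − 128z − 128·166·165 ≤ 0 and hence z ≤ (1/2)[128 + √(16384 + 4·3505920)] = (1/2)[128 + √14040064] ≈ (1/2)(128 + 3747.0073) = 1937.5037.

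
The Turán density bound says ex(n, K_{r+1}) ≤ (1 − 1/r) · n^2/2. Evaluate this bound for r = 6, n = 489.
Turán density bound = (5/6) · 489^2/2 = 398535/4 ≈ 99633.75

Turán's theorem: ex(n, K_{r+1}) is achieved by the complete r-partite Turán graph T(n, r) with parts as balanced as possible, and is at most (1 − 1/r) · n^2/2. For r = 6, n = 489: the density bound is (5/6) · 239121/2 = 398535/4 ≈ 99633.75. The integer-valued extremum is e(T(489, 6)) = 99633, which is strictly less than the density bound 398535/4 since 6 ∤ 489 (the parts of T(489, 6) cannot all be equal).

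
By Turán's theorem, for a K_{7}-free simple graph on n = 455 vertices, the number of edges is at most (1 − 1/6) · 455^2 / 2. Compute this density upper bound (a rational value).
Turán density bound = (5/6) · 455^2/2 = 1035125/12 ≈ 86260.4167

Turán's theorem: ex(n, K_{r+1}) is achieved by the complete r-partite Turán graph T(n, r) with parts as balanced as possible, and is at most (1 − 1/r) · n^2/2. For r = 6, n = 455: the density bound is (5/6) · 207025/2 = 1035125/12 ≈ 86260.4167. The integer-valued extremum is e(T(455, 6)) = 86260, which is strictly less than the density bound 1035125/12 since 6 ∤ 455 (the parts of T(455, 6) cannot all be equal).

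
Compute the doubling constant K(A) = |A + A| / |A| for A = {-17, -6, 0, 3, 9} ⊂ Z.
K = |A + A| / |A| = 14/5

Enumerate A + A = {a + b : a, b ∈ A}. With |A| = 5, there are |A|^2 = 25 ordered sum pairs; collecting distinct values, A + A = {-34, -23, -17, -14, -12, -8, -6, -3, 0, 3, 6, 9, 12, 18}, so |A + A| = 14. Thus K = 14/5. For comparison, the minimum possible |A + A| over all 5-element sets is 2·5 − 1 = 9 (so min K = 9/5), attained only by arithmetic progressions.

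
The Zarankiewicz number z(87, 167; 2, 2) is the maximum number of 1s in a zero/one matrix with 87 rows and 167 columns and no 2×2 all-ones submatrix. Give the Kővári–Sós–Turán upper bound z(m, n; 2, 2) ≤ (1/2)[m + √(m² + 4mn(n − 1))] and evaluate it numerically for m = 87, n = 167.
z(87, 167; 2, 2) ≤ (1/2)[87 + √(87² + 4·87·167·166)] = (1/2)[87 + √9654825] = 1597.1107

Kővári–Sós–Turán: let r_1, ..., r_87 be the row sums and z = Σ r_i the total number of 1s. Each pair of columns can share at most one row with both entries 1 (else a 2×2 all-ones block appears), so Σ_i C(r_i, 2) ≤ C(167, 2) = 13861. By convexity Σ_i C(r_i, 2) ≥ 87·C(z/87, 2) = z(z − 87)/(2·87), giving z² − 87z − 87·167·166 ≤ 0 and hence z ≤ (1/2)[87 + √(7569 + 4·2411814)] = (1/2)[87 + √9654825] ≈ (1/2)(87 + 3107.2214) = 1597.1107.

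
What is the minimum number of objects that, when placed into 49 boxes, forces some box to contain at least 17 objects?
n = (17 − 1)·49 + 1 = 785

By the generalised pigeonhole principle, to guarantee some box contains ≥ r objects we need more than (r − 1) · k objects total. Threshold: n = (r − 1) · k + 1. With r = 17 and k = 49: n = 16 · 49 + 1 = 784 + 1 = 785. For n = 784 = 16 · 49, we can put exactly 16 objects in every box, avoiding 17 in any single one — so 785 is tight.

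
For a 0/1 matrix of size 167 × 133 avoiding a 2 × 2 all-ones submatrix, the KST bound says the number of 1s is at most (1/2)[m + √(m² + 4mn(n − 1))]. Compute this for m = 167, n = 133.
z(167, 133; 2, 2) ≤ (1/2)[167 + √(167² + 4·167·133·132)] = (1/2)[167 + √11755297] = 1797.7999

Kővári–Sós–Turán: let r_1, ..., r_167 be the row sums and z = Σ r_i the total number of 1s. Each pair of columns can share at most one row with both entries 1 (else a 2×2 all-ones block appears), so Σ_i C(r_i, 2) ≤ C(133, 2) = 8778. By convexity Σ_i C(r_i, 2) ≥ 167·C(z/167, 2) = z(z − 167)/(2·167), giving z² − 167z − 167·133·132 ≤ 0 and hence z ≤ (1/2)[167 + √(27889 + 4·2931852)] = (1/2)[167 + √11755297] ≈ (1/2)(167 + 3428.5999) = 1797.7999.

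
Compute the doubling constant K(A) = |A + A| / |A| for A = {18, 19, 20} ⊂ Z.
K = |A + A| / |A| = 5/3

Enumerate A + A = {a + b : a, b ∈ A}. With |A| = 3, there are |A|^2 = 9 ordered sum pairs; collecting distinct values, A + A = {36, 37, 38, 39, 40}, so |A + A| = 5. Thus K = 5/3. Here |A + A| = 2|A| − 1 = 5, the minimum possible — so K = 5/3 is minimal, which holds iff A is an arithmetic progression.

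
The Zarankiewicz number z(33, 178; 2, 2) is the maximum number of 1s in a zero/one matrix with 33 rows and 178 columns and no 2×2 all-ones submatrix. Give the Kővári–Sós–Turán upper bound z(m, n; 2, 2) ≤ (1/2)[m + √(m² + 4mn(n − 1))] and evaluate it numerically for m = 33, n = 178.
z(33, 178; 2, 2) ≤ (1/2)[33 + √(33² + 4·33·178·177)] = (1/2)[33 + √4159881] = 1036.2893

Kővári–Sós–Turán: let r_1, ..., r_33 be the row sums and z = Σ r_i the total number of 1s. Each pair of columns can share at most one row with both entries 1 (else a 2×2 all-ones block appears), so Σ_i C(r_i, 2) ≤ C(178, 2) = 15753. By convexity Σ_i C(r_i, 2) ≥ 33·C(z/33, 2) = z(z − 33)/(2·33), giving z² − 33z − 33·178·177 ≤ 0 and hence z ≤ (1/2)[33 + √(1089 + 4·1039698)] = (1/2)[33 + √4159881] ≈ (1/2)(33 + 2039.5786) = 1036.2893.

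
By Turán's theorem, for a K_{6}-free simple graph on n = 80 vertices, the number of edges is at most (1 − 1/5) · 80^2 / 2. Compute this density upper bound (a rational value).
Turán density bound = (4/5) · 80^2/2 = 2560

Turán's theorem: ex(n, K_{r+1}) is achieved by the complete r-partite Turán graph T(n, r) with parts as balanced as possible, and is at most (1 − 1/r) · n^2/2. For r = 5, n = 80: the density bound is (4/5) · 6400/2 = 2560. Since 5 ∣ 80, the Turán graph T(80, 5) has parts of equal size 16, and its edge count e(T(80, 5)) = 2560 attains the density bound exactly.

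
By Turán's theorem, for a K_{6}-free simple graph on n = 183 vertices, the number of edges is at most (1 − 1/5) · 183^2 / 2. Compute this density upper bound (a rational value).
Turán density bound = (4/5) · 183^2/2 = 66978/5 ≈ 13395.6

Turán's theorem: ex(n, K_{r+1}) is achieved by the complete r-partite Turán graph T(n, r) with parts as balanced as possible, and is at most (1 − 1/r) · n^2/2. For r = 5, n = 183: the density bound is (4/5) · 33489/2 = 66978/5 ≈ 13395.6. The integer-valued extremum is e(T(183, 5)) = 13395, which is strictly less than the density bound 66978/5 since 5 ∤ 183 (the parts of T(183, 5) cannot all be equal).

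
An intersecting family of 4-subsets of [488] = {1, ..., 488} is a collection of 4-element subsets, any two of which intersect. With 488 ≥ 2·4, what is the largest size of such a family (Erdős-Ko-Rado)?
max |F| = C(487, 3) = 19131795

The Erdős-Ko-Rado theorem states: for n ≥ 2k, an intersecting family of k-subsets of an n-element set has size at most C(n − 1, k − 1), with equality for 'star' families {A ⊆ [n] : |A| = k, i ∈ A} (fix an element i). For n = 488, k = 4: C(487, 3) = 19131795.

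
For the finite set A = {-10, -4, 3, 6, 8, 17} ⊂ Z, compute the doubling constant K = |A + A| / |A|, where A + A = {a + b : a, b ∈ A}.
K = |A + A| / |A| = 21/6 = 7/2

Enumerate A + A = {a + b : a, b ∈ A}. With |A| = 6, there are |A|^2 = 36 ordered sum pairs; collecting distinct values, A + A = {-20, -14, -8, -7, -4, -2, -1, 2, 4, 6, 7, 9, 11, 12, 13, 14, 16, 20, 23, 25, 34}, so |A + A| = 21. Thus K = 21/6 = 7/2. For comparison, the minimum possible |A + A| over all 6-element sets is 2·6 − 1 = 11 (so min K = 11/6), attained only by arithmetic progressions.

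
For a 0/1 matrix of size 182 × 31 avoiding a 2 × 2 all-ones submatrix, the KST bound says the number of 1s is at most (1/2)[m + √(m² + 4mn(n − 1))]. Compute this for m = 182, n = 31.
z(182, 31; 2, 2) ≤ (1/2)[182 + √(182² + 4·182·31·30)] = (1/2)[182 + √710164] = 512.3561

Kővári–Sós–Turán: let r_1, ..., r_182 be the row sums and z = Σ r_i the total number of 1s. Each pair of columns can share at most one row with both entries 1 (else a 2×2 all-ones block appears), so Σ_i C(r_i, 2) ≤ C(31, 2) = 465. By convexity Σ_i C(r_i, 2) ≥ 182·C(z/182, 2) = z(z − 182)/(2·182), giving z² − 182z − 182·31·30 ≤ 0 and hence z ≤ (1/2)[182 + √(33124 + 4·169260)] = (1/2)[182 + √710164] ≈ (1/2)(182 + 842.7123) = 512.3561.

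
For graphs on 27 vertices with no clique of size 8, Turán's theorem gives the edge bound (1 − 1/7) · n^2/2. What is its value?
Turán density bound = (6/7) · 27^2/2 = 2187/7 ≈ 312.4286

Turán's theorem: ex(n, K_{r+1}) is achieved by the complete r-partite Turán graph T(n, r) with parts as balanced as possible, and is at most (1 − 1/r) · n^2/2. For r = 7, n = 27: the density bound is (6/7) · 729/2 = 2187/7 ≈ 312.4286. The integer-valued extremum is e(T(27, 7)) = 312, which is strictly less than the density bound 2187/7 since 7 ∤ 27 (the parts of T(27, 7) cannot all be equal).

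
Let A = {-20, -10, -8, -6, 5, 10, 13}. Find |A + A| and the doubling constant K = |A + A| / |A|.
K = |A + A| / |A| = 27/7

Enumerate A + A = {a + b : a, b ∈ A}. With |A| = 7, there are |A|^2 = 49 ordered sum pairs; collecting distinct values, A + A = {-40, -30, -28, -26, -20, -18, -16, -15, -14, -12, -10, -7, -5, -3, -1, 0, 2, 3, 4, 5, 7, 10, 15, 18, 20, 23, 26}, so |A + A| = 27. Thus K = 27/7. For comparison, the minimum possible |A + A| over all 7-element sets is 2·7 − 1 = 13 (so min K = 13/7), attained only by arithmetic progressions.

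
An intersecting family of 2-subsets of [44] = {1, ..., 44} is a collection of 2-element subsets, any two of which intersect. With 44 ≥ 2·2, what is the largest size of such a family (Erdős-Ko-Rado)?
max |F| = C(43, 1) = 43

The Erdős-Ko-Rado theorem states: for n ≥ 2k, an intersecting family of k-subsets of an n-element set has size at most C(n − 1, k − 1), with equality for 'star' families {A ⊆ [n] : |A| = k, i ∈ A} (fix an element i). For n = 44, k = 2: C(43, 1) = 43.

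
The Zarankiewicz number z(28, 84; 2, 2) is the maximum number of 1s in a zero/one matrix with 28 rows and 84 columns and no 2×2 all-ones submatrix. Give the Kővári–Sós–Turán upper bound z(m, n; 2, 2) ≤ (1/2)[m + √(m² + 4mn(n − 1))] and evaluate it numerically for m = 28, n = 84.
z(28, 84; 2, 2) ≤ (1/2)[28 + √(28² + 4·28·84·83)] = (1/2)[28 + √781648] = 456.0543

Kővári–Sós–Turán: let r_1, ..., r_28 be the row sums and z = Σ r_i the total number of 1s. Each pair of columns can share at most one row with both entries 1 (else a 2×2 all-ones block appears), so Σ_i C(r_i, 2) ≤ C(84, 2) = 3486. By convexity Σ_i C(r_i, 2) ≥ 28·C(z/28, 2) = z(z − 28)/(2·28), giving z² − 28z − 28·84·83 ≤ 0 and hence z ≤ (1/2)[28 + √(784 + 4·195216)] = (1/2)[28 + √781648] ≈ (1/2)(28 + 884.1086) = 456.0543.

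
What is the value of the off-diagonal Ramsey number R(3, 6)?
R(3, 6) = 18

Lower bound: an explicit 2-colouring of K_{17} (typically a Paley-type or other structured construction) avoids a red K_3 and a blue K_6, showing R(3, 6) > 17.
Upper bound: the simple Erdős–Szekeres recurrence only gives R(3, 6) ≤ 20; the tight bound R(3, 6) ≤ 18 requires a sharper case analysis (or computer search) of 2-colourings of K_{18}.
Hence R(3, 6) = 18.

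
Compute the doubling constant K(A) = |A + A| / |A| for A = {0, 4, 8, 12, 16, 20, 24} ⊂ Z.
K = |A + A| / |A| = 13/7

Enumerate A + A = {a + b : a, b ∈ A}. With |A| = 7, there are |A|^2 = 49 ordered sum pairs; collecting distinct values, A + A = {0, 4, 8, 12, 16, 20, 24, 28, 32, 36, 40, 44, 48}, so |A + A| = 13. Thus K = 13/7. Here |A + A| = 2|A| − 1 = 13, the minimum possible — so K = 13/7 is minimal, which holds iff A is an arithmetic progression.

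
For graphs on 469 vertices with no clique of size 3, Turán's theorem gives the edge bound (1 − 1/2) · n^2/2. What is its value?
Turán density bound = (1/2) · 469^2/2 = 219961/4 ≈ 54990.25

Turán's theorem: ex(n, K_{r+1}) is achieved by the complete r-partite Turán graph T(n, r) with parts as balanced as possible, and is at most (1 − 1/r) · n^2/2. For r = 2, n = 469: the density bound is (1/2) · 219961/2 = 219961/4 ≈ 54990.25. The integer-valued extremum is e(T(469, 2)) = 54990, which is strictly less than the density bound 219961/4 since 2 ∤ 469 (the parts of T(469, 2) cannot all be equal).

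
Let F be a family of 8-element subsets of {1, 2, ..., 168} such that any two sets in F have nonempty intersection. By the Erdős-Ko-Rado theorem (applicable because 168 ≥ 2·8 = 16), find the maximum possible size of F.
max |F| = C(167, 7) = 632776453353

The Erdős-Ko-Rado theorem states: for n ≥ 2k, an intersecting family of k-subsets of an n-element set has size at most C(n − 1, k − 1), with equality for 'star' families {A ⊆ [n] : |A| = k, i ∈ A} (fix an element i). For n = 168, k = 8: C(167, 7) = 632776453353.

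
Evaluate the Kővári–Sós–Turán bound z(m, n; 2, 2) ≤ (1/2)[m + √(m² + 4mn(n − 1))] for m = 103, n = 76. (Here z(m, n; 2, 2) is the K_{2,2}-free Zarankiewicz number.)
z(103, 76; 2, 2) ≤ (1/2)[103 + √(103² + 4·103·76·75)] = (1/2)[103 + √2359009] = 819.4533

Kővári–Sós–Turán: let r_1, ..., r_103 be the row sums and z = Σ r_i the total number of 1s. Each pair of columns can share at most one row with both entries 1 (else a 2×2 all-ones block appears), so Σ_i C(r_i, 2) ≤ C(76, 2) = 2850. By convexity Σ_i C(r_i, 2) ≥ 103·C(z/103, 2) = z(z − 103)/(2·103), giving z² − 103z − 103·76·75 ≤ 0 and hence z ≤ (1/2)[103 + √(10609 + 4·587100)] = (1/2)[103 + √2359009] ≈ (1/2)(103 + 1535.9066) = 819.4533.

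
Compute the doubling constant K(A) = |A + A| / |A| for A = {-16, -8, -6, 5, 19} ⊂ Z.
K = |A + A| / |A| = 15/5 = 3

Enumerate A + A = {a + b : a, b ∈ A}. With |A| = 5, there are |A|^2 = 25 ordered sum pairs; collecting distinct values, A + A = {-32, -24, -22, -16, -14, -12, -11, -3, -1, 3, 10, 11, 13, 24, 38}, so |A + A| = 15. Thus K = 15/5 = 3. For comparison, the minimum possible |A + A| over all 5-element sets is 2·5 − 1 = 9 (so min K = 9/5), attained only by arithmetic progressions.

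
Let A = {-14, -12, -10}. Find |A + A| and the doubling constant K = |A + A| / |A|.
K = |A + A| / |A| = 5/3

Enumerate A + A = {a + b : a, b ∈ A}. With |A| = 3, there are |A|^2 = 9 ordered sum pairs; collecting distinct values, A + A = {-28, -26, -24, -22, -20}, so |A + A| = 5. Thus K = 5/3. Here |A + A| = 2|A| − 1 = 5, the minimum possible — so K = 5/3 is minimal, which holds iff A is an arithmetic progression.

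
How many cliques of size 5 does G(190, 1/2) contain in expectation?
E[# K_5] = C(190, 5) · (1/2)^C(5, 2) = 1956800538 / 2^10 = 978400269/512 ≈ 1910938.025391

For each 5-subset S of vertices (there are C(190, 5) = 1956800538 such S), let X_S = 1 if S induces a K_5 (all C(5, 2) = 10 edges present). Then P(X_S = 1) = (1/2)^10 = 1/1024. By linearity of expectation, E[# K_5] = C(190, 5) · (1/2)^10 = 1956800538 / 1024 = 978400269/512 ≈ 1910938.025391.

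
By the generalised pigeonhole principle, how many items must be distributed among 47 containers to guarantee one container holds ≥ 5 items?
n = (5 − 1)·47 + 1 = 189

By the generalised pigeonhole principle, to guarantee some box contains ≥ r objects we need more than (r − 1) · k objects total. Threshold: n = (r − 1) · k + 1. With r = 5 and k = 47: n = 4 · 47 + 1 = 188 + 1 = 189. For n = 188 = 4 · 47, we can put exactly 4 objects in every box, avoiding 5 in any single one — so 189 is tight.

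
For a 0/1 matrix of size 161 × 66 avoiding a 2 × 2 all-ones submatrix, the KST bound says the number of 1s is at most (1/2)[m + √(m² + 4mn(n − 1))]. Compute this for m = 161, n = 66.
z(161, 66; 2, 2) ≤ (1/2)[161 + √(161² + 4·161·66·65)] = (1/2)[161 + √2788681] = 915.4672

Kővári–Sós–Turán: let r_1, ..., r_161 be the row sums and z = Σ r_i the total number of 1s. Each pair of columns can share at most one row with both entries 1 (else a 2×2 all-ones block appears), so Σ_i C(r_i, 2) ≤ C(66, 2) = 2145. By convexity Σ_i C(r_i, 2) ≥ 161·C(z/161, 2) = z(z − 161)/(2·161), giving z² − 161z − 161·66·65 ≤ 0 and hence z ≤ (1/2)[161 + √(25921 + 4·690690)] = (1/2)[161 + √2788681] ≈ (1/2)(161 + 1669.9344) = 915.4672.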